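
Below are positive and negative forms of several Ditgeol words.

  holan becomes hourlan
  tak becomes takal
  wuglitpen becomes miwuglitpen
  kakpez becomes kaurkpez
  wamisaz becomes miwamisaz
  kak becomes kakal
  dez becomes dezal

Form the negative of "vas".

vasal

dez and kakpez both end in -z yet inflect differently (dezal, kaurkpez), so the final letter is not what conditions the rule; the number of vowels is.
"vas" has 1 vowel. The stems with 1 vowel (dez → dezal, kak → kakal, tak → takal) add -al.
The other patterns: stems with 2 vowels insert -ur- after the first vowel; stems with 3 vowels add the prefix mi-.
So vas → vasal.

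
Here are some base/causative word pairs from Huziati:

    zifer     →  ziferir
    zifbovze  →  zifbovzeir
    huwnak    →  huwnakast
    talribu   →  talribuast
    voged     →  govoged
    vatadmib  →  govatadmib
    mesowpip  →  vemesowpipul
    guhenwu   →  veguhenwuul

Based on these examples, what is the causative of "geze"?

talribu and guhenwu both end in -u yet inflect differently (talribuast, veguhenwuul), so the final letter is not what conditions the rule; the first letter is.
"geze" begins with g-. The one such stem in the data (guhenwu → veguhenwuul) adds ve- … -ul around the stem, so the same rule applies.
The other patterns: stems beginning with z- add -ir; stems beginning with h- or t- add -ast; stems beginning with v- add the prefix go-.
So geze → vegezeul.

vegezeul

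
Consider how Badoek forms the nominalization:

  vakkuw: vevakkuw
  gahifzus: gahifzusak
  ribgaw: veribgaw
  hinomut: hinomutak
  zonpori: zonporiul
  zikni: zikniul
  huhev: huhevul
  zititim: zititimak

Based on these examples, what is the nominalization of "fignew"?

vakkuw and hinomut both have last vowel 'u' yet inflect differently (vevakkuw, hinomutak), so the last vowel is not what conditions the rule; the final letter is.
"fignew" ends in -w. The stems ending in -w (vakkuw → vevakkuw, ribgaw → veribgaw) add the prefix ve-.
So fignew → vefignew.

vefignew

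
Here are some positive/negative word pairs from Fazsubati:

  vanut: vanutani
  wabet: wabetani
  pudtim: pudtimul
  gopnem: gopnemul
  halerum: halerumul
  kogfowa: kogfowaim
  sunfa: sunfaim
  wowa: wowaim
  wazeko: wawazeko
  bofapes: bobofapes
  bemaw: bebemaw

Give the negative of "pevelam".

"pevelam" ends in -m. The stems ending in -m (pudtim → pudtimul, gopnem → gopnemul, halerum → halerumul) add -ul.
The other patterns: stems ending in -t add -ani; stems ending in -a add -im; stems ending in -o, -s or -w repeat the first consonant+vowel as a prefix.
So pevelam → pevelamul.

pevelamul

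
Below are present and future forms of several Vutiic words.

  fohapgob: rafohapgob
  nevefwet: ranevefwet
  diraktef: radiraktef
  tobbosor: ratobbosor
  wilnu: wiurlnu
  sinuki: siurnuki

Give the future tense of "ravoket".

tobbosor and sinuki both have 3 vowels yet inflect differently (ratobbosor, siurnuki), so the number of vowels is not what conditions the rule; whether the stem ends in a vowel or a consonant is.
"ravoket" ends in a consonant. The stems ending in a consonant (tobbosor → ratobbosor, nevefwet → ranevefwet, fohapgob → rafohapgob) add the prefix ra-.
The other pattern: stems ending in a vowel insert -ur- after the first vowel.
So ravoket → raravoket.

raravoket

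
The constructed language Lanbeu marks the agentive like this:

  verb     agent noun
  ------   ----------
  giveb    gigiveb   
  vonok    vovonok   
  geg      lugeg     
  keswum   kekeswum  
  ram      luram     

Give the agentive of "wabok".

wawabok

keswum and ram both end in -m yet inflect differently (kekeswum, luram), so the final letter is not what conditions the rule; the number of vowels is.
"wabok" has 2 vowels. The stems with 2 vowels (keswum → kekeswum, giveb → gigiveb, vonok → vovonok) repeat the first consonant+vowel as a prefix.
The other pattern: stems with 1 vowel add the prefix lu-.
So wabok → wawabok.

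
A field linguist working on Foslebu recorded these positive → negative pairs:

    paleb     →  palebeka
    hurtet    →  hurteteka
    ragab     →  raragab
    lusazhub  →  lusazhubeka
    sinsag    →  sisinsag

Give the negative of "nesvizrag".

nenesvizrag

ragab and lusazhub both end in -b yet inflect differently (raragab, lusazhubeka), so the final letter is not what conditions the rule; the last vowel is.
"nesvizrag" has last vowel 'a'. The stems whose last vowel is 'a' (ragab → raragab, sinsag → sisinsag) repeat the first consonant+vowel as a prefix.
So nesvizrag → nenesvizrag.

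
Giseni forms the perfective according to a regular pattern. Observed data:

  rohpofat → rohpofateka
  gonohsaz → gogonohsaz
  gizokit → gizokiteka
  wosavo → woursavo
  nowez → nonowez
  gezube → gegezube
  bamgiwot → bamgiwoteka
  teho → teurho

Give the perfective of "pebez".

bamgiwot and wosavo both have last vowel 'o' yet inflect differently (bamgiwoteka, woursavo), so the last vowel is not what conditions the rule; the final letter is.
"pebez" ends in -z. The stems ending in -z (gonohsaz → gogonohsaz, nowez → nonowez) repeat the first consonant+vowel as a prefix.
So pebez → pepebez.

pepebez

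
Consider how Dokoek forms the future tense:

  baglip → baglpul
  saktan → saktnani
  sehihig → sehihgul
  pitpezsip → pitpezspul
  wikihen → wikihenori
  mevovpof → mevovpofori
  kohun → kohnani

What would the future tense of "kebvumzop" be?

kebvumzopori

saktan and wikihen both end in -n yet inflect differently (saktnani, wikihenori), so the final letter is not what conditions the rule; the last vowel is.
"kebvumzop" has last vowel 'o'. The one such stem in the data (mevovpof → mevovpofori) adds -ori, so the same rule applies.
The other patterns: stems whose last vowel is 'a' or 'u' delete the last vowel and add -ani; stems whose last vowel is 'i' delete the last vowel and add -ul.
So kebvumzop → kebvumzopori.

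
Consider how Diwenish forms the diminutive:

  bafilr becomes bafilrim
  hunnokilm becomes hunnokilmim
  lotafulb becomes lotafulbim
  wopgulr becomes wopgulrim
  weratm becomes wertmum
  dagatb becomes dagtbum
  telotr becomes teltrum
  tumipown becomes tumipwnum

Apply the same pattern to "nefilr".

hunnokilm and weratm both end in -m yet inflect differently (hunnokilmim, wertmum), so the final letter is not what conditions the rule; the second-to-last letter is.
"nefilr" has second-to-last letter 'l'. The stems whose second-to-last letter is 'l' (bafilr → bafilrim, hunnokilm → hunnokilmim, lotafulb → lotafulbim) add -im.
So nefilr → nefilrim.

nefilrim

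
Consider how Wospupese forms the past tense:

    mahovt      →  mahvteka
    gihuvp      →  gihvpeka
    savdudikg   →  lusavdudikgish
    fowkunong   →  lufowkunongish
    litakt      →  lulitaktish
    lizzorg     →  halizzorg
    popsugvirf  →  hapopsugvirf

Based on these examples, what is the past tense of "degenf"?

ludegenfish

mahovt and litakt both end in -t yet inflect differently (mahvteka, lulitaktish), so the final letter is not what conditions the rule; the second-to-last letter is.
"degenf" has second-to-last letter 'n'. The one such stem in the data (fowkunong → lufowkunongish) adds lu- … -ish around the stem, so the same rule applies.
So degenf → ludegenfish.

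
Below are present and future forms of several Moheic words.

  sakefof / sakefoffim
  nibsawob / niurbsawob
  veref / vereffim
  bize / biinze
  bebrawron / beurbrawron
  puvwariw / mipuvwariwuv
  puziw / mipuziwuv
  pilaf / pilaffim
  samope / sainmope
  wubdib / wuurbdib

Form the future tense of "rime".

riinme

samope and veref both have last vowel 'e' yet inflect differently (sainmope, vereffim), so the last vowel is not what conditions the rule; the final letter is.
"rime" ends in -e. The stems ending in -e (samope → sainmope, bize → biinze) insert -in- after the first vowel.
The other patterns: stems ending in -w add mi- … -uv around the stem; stems ending in -f double the final consonant and add -im; stems ending in -b or -n insert -ur- after the first vowel.
So rime → riinme.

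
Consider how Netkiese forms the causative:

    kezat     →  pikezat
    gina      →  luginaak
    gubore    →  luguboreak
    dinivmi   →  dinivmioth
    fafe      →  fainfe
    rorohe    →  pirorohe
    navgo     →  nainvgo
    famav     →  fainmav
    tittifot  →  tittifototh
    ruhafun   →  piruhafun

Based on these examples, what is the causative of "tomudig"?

tomudigoth

rorohe and gubore both end in -e yet inflect differently (pirorohe, luguboreak), so the final letter is not what conditions the rule; the first letter is.
"tomudig" begins with t-. The one such stem in the data (tittifot → tittifototh) adds -oth, so the same rule applies.
The other patterns: stems beginning with k- or r- add the prefix pi-; stems beginning with g- add lu- … -ak around the stem; stems beginning with f- or n- insert -in- after the first vowel.
So tomudig → tomudigoth.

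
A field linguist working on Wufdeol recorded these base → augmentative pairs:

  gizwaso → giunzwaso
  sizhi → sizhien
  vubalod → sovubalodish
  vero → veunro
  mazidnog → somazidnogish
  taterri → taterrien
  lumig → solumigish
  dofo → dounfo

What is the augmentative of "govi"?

govien

dofo and mazidnog both have last vowel 'o' yet inflect differently (dounfo, somazidnogish), so the last vowel is not what conditions the rule; the final letter is.
"govi" ends in -i. The stems ending in -i (taterri → taterrien, sizhi → sizhien) add -en.
The other patterns: stems ending in -o insert -un- after the first vowel; stems ending in -d or -g add so- … -ish around the stem.
So govi → govien.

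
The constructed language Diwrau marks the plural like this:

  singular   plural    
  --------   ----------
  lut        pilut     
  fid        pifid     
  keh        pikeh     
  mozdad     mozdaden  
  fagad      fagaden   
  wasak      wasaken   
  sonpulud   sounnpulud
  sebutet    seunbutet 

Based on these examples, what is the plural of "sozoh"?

sozohen

fid and mozdad both end in -d yet inflect differently (pifid, mozdaden), so the final letter is not what conditions the rule; the number of vowels is.
"sozoh" has 2 vowels. The stems with 2 vowels (mozdad → mozdaden, fagad → fagaden, wasak → wasaken) add -en.
So sozoh → sozohen.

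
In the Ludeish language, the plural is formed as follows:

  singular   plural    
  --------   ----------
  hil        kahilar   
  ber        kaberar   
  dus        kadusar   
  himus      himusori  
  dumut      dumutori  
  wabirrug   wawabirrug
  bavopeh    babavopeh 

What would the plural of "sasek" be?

sasekori

dus and himus both end in -s yet inflect differently (kadusar, himusori), so the final letter is not what conditions the rule; the number of vowels is.
"sasek" has 2 vowels. The stems with 2 vowels (himus → himusori, dumut → dumutori) add -ori.
The other patterns: stems with 1 vowel add ka- … -ar around the stem; stems with 3 vowels repeat the first consonant+vowel as a prefix.
So sasek → sasekori.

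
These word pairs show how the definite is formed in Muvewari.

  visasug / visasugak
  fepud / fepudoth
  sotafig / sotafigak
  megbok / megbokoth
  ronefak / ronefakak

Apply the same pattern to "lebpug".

ronefak and megbok both end in -k yet inflect differently (ronefakak, megbokoth), so the final letter is not what conditions the rule; the number of vowels is.
"lebpug" has 2 vowels. The stems with 2 vowels (megbok → megbokoth, fepud → fepudoth) add -oth.
So lebpug → lebpugoth.

lebpugoth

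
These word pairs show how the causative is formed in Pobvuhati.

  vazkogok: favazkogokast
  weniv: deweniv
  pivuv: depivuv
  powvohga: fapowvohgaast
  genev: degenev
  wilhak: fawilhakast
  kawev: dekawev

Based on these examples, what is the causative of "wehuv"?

dewehuv

pivuv and powvohga both begin with p- yet inflect differently (depivuv, fapowvohgaast), so the first letter is not what conditions the rule; the final letter is.
"wehuv" ends in -v. The stems ending in -v (weniv → deweniv, genev → degenev, kawev → dekawev) add the prefix de-.
The other pattern: stems ending in -a or -k add fa- … -ast around the stem.
So wehuv → dewehuv.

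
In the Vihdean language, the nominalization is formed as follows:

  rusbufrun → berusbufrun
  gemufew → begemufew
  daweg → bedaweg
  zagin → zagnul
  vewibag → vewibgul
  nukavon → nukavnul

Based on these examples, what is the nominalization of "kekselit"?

kekseltul

"kekselit" has last vowel 'i'. The one such stem in the data (zagin → zagnul) deletes the last vowel and adds -ul (as do vewibag, nukavon), so the same rule applies.
So kekselit → kekseltul.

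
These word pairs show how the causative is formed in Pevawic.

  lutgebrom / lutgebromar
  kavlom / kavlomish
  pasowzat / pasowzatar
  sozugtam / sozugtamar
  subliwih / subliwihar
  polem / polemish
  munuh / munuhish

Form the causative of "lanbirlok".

kavlom and sozugtam both end in -m yet inflect differently (kavlomish, sozugtamar), so the final letter is not what conditions the rule; the number of vowels is.
"lanbirlok" has 3 vowels. The stems with 3 vowels (sozugtam → sozugtamar, subliwih → subliwihar, lutgebrom → lutgebromar) add -ar.
So lanbirlok → lanbirlokar.

lanbirlokar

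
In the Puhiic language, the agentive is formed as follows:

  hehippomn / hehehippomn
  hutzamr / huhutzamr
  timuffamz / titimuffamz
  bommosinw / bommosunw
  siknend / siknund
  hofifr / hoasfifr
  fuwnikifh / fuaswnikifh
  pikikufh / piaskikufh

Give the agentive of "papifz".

paaspifz

"papifz" has second-to-last letter 'f'. The stems whose second-to-last letter is 'f' (hofifr → hoasfifr, fuwnikifh → fuaswnikifh, pikikufh → piaskikufh) insert -as- after the first vowel.
So papifz → paaspifz.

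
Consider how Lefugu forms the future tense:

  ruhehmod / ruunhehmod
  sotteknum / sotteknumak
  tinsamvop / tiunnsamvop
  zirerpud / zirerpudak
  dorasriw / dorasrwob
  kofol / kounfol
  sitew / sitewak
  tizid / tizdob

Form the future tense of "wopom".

wounpom

tizid and ruhehmod both end in -d yet inflect differently (tizdob, ruunhehmod), so the final letter is not what conditions the rule; the last vowel is.
"wopom" has last vowel 'o'. The stems whose last vowel is 'o' (kofol → kounfol, tinsamvop → tiunnsamvop, ruhehmod → ruunhehmod) insert -un- after the first vowel.
So wopom → wounpom.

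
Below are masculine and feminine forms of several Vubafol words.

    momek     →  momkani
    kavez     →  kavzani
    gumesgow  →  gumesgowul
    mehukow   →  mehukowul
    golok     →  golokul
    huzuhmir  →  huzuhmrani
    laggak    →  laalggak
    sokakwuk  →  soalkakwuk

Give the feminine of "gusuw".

"gusuw" has last vowel 'u'. The one such stem in the data (sokakwuk → soalkakwuk) inserts -al- after the first vowel (as does laggak), so the same rule applies.
So gusuw → gualsuw.

gualsuw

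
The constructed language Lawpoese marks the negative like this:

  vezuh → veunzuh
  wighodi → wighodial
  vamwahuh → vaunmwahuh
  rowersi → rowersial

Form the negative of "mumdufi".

mumdufial

"mumdufi" ends in -i. The stems ending in -i (wighodi → wighodial, rowersi → rowersial) add -al.
So mumdufi → mumdufial.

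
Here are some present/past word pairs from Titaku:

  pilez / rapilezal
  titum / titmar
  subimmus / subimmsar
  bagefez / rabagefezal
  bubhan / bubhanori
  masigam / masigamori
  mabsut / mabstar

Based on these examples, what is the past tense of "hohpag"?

hohpagori

masigam and titum both end in -m yet inflect differently (masigamori, titmar), so the final letter is not what conditions the rule; the last vowel is.
"hohpag" has last vowel 'a'. The stems whose last vowel is 'a' (masigam → masigamori, bubhan → bubhanori) add -ori.
The other patterns: stems whose last vowel is 'e' add ra- … -al around the stem; stems whose last vowel is 'u' delete the last vowel and add -ar.
So hohpag → hohpagori.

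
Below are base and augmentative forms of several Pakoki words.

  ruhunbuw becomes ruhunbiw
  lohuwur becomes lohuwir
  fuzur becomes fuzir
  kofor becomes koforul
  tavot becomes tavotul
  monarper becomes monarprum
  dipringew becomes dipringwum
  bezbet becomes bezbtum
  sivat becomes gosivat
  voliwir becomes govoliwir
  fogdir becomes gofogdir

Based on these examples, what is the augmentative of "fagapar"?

gofagapar

"fagapar" has last vowel 'a'. The one such stem in the data (sivat → gosivat) adds the prefix go-, so the same rule applies.
So fagapar → gofagapar.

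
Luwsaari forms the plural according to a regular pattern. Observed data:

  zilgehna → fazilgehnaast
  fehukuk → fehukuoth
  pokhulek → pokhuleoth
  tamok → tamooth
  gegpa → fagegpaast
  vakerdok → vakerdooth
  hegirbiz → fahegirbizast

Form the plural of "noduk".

noduoth

vakerdok and zilgehna both have 3 vowels yet inflect differently (vakerdooth, fazilgehnaast), so the number of vowels is not what conditions the rule; the final letter is.
"noduk" ends in -k. The stems ending in -k (tamok → tamooth, vakerdok → vakerdooth, pokhulek → pokhuleoth) drop the final letter and add -oth.
So noduk → noduoth.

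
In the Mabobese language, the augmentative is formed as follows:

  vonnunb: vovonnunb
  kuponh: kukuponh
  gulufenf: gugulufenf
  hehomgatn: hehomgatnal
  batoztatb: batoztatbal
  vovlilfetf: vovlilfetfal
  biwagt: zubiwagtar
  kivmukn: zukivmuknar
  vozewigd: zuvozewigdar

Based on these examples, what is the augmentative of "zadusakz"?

"zadusakz" has second-to-last letter 'k'. The one such stem in the data (kivmukn → zukivmuknar) adds zu- … -ar around the stem, so the same rule applies.
So zadusakz → zuzadusakzar.

zuzadusakzar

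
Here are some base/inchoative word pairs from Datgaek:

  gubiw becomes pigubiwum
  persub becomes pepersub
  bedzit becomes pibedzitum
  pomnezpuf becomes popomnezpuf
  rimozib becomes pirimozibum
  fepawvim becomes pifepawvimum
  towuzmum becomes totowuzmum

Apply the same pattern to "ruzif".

piruzifum

persub and rimozib both end in -b yet inflect differently (pepersub, pirimozibum), so the final letter is not what conditions the rule; the last vowel is.
"ruzif" has last vowel 'i'. The stems whose last vowel is 'i' (rimozib → pirimozibum, gubiw → pigubiwum, bedzit → pibedzitum) add pi- … -um around the stem.
So ruzif → piruzifum.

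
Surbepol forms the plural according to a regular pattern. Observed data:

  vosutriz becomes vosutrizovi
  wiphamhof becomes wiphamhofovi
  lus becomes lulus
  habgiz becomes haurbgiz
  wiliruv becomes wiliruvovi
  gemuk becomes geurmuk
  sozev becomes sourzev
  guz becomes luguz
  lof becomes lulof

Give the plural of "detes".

deurtes

guz and habgiz both end in -z yet inflect differently (luguz, haurbgiz), so the final letter is not what conditions the rule; the number of vowels is.
"detes" has 2 vowels. The stems with 2 vowels (habgiz → haurbgiz, gemuk → geurmuk, sozev → sourzev) insert -ur- after the first vowel.
So detes → deurtes.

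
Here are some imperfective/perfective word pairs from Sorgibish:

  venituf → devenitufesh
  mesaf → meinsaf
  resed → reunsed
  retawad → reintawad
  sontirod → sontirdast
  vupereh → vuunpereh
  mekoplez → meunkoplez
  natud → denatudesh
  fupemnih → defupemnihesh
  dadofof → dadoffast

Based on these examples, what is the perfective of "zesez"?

mesaf and dadofof both end in -f yet inflect differently (meinsaf, dadoffast), so the final letter is not what conditions the rule; the last vowel is.
"zesez" has last vowel 'e'. The stems whose last vowel is 'e' (vupereh → vuunpereh, mekoplez → meunkoplez, resed → reunsed) insert -un- after the first vowel.
The other patterns: stems whose last vowel is 'a' insert -in- after the first vowel; stems whose last vowel is 'o' delete the last vowel and add -ast; stems whose last vowel is 'i' or 'u' add de- … -esh around the stem.
So zesez → zeunsez.

zeunsez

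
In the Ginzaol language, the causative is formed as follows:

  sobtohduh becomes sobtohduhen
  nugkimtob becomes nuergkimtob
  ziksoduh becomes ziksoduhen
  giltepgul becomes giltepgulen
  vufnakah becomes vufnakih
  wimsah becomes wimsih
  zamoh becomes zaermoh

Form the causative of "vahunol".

vaerhunol

wimsah and ziksoduh both end in -h yet inflect differently (wimsih, ziksoduhen), so the final letter is not what conditions the rule; the last vowel is.
"vahunol" has last vowel 'o'. The stems whose last vowel is 'o' (zamoh → zaermoh, nugkimtob → nuergkimtob) insert -er- after the first vowel.
The other patterns: stems whose last vowel is 'a' change the last vowel to 'i'; stems whose last vowel is 'u' add -en.
So vahunol → vaerhunol.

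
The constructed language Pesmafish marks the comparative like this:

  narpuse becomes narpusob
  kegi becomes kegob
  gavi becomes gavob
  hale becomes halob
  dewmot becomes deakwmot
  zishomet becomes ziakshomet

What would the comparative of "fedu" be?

narpuse and zishomet both have last vowel 'e' yet inflect differently (narpusob, ziakshomet), so the last vowel is not what conditions the rule; whether the stem ends in a vowel or a consonant is.
"fedu" ends in a vowel. The stems ending in a vowel (narpuse → narpusob, hale → halob, kegi → kegob) drop the final letter and add -ob.
So fedu → fedob.

fedob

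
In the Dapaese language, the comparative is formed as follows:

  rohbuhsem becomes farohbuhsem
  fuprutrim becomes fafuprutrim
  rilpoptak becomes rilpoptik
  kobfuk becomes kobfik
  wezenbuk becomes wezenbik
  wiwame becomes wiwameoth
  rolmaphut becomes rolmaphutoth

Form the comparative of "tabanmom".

rohbuhsem and wiwame both have last vowel 'e' yet inflect differently (farohbuhsem, wiwameoth), so the last vowel is not what conditions the rule; the final letter is.
"tabanmom" ends in -m. The stems ending in -m (rohbuhsem → farohbuhsem, fuprutrim → fafuprutrim) add the prefix fa-.
So tabanmom → fatabanmom.

fatabanmom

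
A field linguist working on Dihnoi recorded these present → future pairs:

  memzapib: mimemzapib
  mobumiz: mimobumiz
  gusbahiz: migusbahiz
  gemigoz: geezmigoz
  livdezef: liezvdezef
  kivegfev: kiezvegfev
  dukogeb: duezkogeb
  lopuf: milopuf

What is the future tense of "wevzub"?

miwevzub

dukogeb and memzapib both end in -b yet inflect differently (duezkogeb, mimemzapib), so the final letter is not what conditions the rule; the last vowel is.
"wevzub" has last vowel 'u'. The one such stem in the data (lopuf → milopuf) adds the prefix mi-, so the same rule applies.
The other pattern: stems whose last vowel is 'e' or 'o' insert -ez- after the first vowel.
So wevzub → miwevzub.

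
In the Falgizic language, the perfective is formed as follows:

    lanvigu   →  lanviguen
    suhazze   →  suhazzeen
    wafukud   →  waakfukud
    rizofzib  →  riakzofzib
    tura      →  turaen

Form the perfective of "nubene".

nubeneen

wafukud and lanvigu both have last vowel 'u' yet inflect differently (waakfukud, lanviguen), so the last vowel is not what conditions the rule; whether the stem ends in a vowel or a consonant is.
"nubene" ends in a vowel. The stems ending in a vowel (suhazze → suhazzeen, tura → turaen, lanvigu → lanviguen) add -en.
So nubene → nubeneen.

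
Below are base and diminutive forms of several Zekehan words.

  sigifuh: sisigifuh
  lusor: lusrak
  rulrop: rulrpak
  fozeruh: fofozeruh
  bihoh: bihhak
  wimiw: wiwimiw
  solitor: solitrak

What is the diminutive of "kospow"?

"kospow" has last vowel 'o'. The stems whose last vowel is 'o' (solitor → solitrak, lusor → lusrak, bihoh → bihhak) delete the last vowel and add -ak.
The other pattern: stems whose last vowel is 'i' or 'u' repeat the first consonant+vowel as a prefix.
So kospow → kospwak.

kospwak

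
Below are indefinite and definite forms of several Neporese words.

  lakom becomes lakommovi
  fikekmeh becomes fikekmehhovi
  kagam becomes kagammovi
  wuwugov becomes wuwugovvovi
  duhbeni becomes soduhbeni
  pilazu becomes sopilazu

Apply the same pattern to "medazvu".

fikekmeh and duhbeni both have 3 vowels yet inflect differently (fikekmehhovi, soduhbeni), so the number of vowels is not what conditions the rule; whether the stem ends in a vowel or a consonant is.
"medazvu" ends in a vowel. The stems ending in a vowel (duhbeni → soduhbeni, pilazu → sopilazu) add the prefix so-.
The other pattern: stems ending in a consonant double the final consonant and add -ovi.
So medazvu → somedazvu.

somedazvu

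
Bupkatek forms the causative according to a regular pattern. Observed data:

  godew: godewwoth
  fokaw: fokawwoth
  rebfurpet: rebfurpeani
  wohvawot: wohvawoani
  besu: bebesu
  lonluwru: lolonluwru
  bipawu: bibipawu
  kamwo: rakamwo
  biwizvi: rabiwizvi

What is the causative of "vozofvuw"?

godew and rebfurpet both have last vowel 'e' yet inflect differently (godewwoth, rebfurpeani), so the last vowel is not what conditions the rule; the final letter is.
"vozofvuw" ends in -w. The stems ending in -w (godew → godewwoth, fokaw → fokawwoth) double the final consonant and add -oth.
So vozofvuw → vozofvuwwoth.

vozofvuwwoth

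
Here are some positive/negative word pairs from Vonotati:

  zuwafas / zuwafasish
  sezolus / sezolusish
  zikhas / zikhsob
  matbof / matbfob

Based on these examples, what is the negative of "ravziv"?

"ravziv" has 2 vowels. The stems with 2 vowels (zikhas → zikhsob, matbof → matbfob) delete the last vowel and add -ob.
So ravziv → ravzvob.

ravzvob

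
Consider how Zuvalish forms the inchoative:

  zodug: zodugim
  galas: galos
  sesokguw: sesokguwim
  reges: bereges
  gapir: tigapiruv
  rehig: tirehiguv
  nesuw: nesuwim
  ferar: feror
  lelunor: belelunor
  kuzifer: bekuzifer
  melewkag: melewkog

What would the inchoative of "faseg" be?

zodug and rehig both end in -g yet inflect differently (zodugim, tirehiguv), so the final letter is not what conditions the rule; the last vowel is.
"faseg" has last vowel 'e'. The stems whose last vowel is 'e' (kuzifer → bekuzifer, reges → bereges) add the prefix be-.
So faseg → befaseg.

befaseg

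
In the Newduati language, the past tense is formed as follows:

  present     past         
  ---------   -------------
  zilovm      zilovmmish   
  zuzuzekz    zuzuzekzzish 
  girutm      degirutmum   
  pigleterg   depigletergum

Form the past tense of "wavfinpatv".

zilovm and girutm both end in -m yet inflect differently (zilovmmish, degirutmum), so the final letter is not what conditions the rule; the second-to-last letter is.
"wavfinpatv" has second-to-last letter 't'. The one such stem in the data (girutm → degirutmum) adds de- … -um around the stem, so the same rule applies.
The other pattern: stems whose second-to-last letter is 'k' or 'v' double the final consonant and add -ish.
So wavfinpatv → dewavfinpatvum.

dewavfinpatvum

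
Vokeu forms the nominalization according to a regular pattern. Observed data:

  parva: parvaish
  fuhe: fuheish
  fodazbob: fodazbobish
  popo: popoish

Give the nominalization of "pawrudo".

Every pair shown (parva → parvaish, fuhe → fuheish, fodazbob → fodazbobish, …) follows the same rule: add -ish.
So pawrudo → pawrudoish.

pawrudoish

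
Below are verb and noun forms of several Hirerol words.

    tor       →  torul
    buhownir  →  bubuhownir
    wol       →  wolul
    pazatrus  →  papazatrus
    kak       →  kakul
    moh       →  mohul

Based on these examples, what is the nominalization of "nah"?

tor and buhownir both end in -r yet inflect differently (torul, bubuhownir), so the final letter is not what conditions the rule; the number of vowels is.
"nah" has 1 vowel. The stems with 1 vowel (moh → mohul, wol → wolul, kak → kakul) add -ul.
The other pattern: stems with 3 vowels repeat the first consonant+vowel as a prefix.
So nah → nahul.

nahul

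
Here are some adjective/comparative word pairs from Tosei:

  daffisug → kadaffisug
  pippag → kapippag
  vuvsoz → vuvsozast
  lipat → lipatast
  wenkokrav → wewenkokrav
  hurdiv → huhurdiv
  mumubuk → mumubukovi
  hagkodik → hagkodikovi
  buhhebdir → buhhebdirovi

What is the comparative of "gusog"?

pippag and lipat both have last vowel 'a' yet inflect differently (kapippag, lipatast), so the last vowel is not what conditions the rule; the final letter is.
"gusog" ends in -g. The stems ending in -g (daffisug → kadaffisug, pippag → kapippag) add the prefix ka-.
So gusog → kagusog.

kagusog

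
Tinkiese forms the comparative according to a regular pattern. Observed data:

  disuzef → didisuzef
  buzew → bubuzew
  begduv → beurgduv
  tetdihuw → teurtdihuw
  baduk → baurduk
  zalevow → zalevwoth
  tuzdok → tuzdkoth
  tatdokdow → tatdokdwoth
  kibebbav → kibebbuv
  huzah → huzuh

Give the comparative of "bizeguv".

buzew and tetdihuw both end in -w yet inflect differently (bubuzew, teurtdihuw), so the final letter is not what conditions the rule; the last vowel is.
"bizeguv" has last vowel 'u'. The stems whose last vowel is 'u' (begduv → beurgduv, tetdihuw → teurtdihuw, baduk → baurduk) insert -ur- after the first vowel.
The other patterns: stems whose last vowel is 'e' repeat the first consonant+vowel as a prefix; stems whose last vowel is 'o' delete the last vowel and add -oth; stems whose last vowel is 'a' change the last vowel to 'u'.
So bizeguv → biurzeguv.

biurzeguv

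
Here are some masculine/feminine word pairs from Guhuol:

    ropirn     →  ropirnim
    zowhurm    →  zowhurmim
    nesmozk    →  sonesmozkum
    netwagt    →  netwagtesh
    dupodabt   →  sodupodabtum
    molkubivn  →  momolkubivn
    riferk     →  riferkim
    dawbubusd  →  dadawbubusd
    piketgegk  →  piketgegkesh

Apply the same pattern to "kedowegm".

piketgegk and riferk both end in -k yet inflect differently (piketgegkesh, riferkim), so the final letter is not what conditions the rule; the second-to-last letter is.
"kedowegm" has second-to-last letter 'g'. The stems whose second-to-last letter is 'g' (piketgegk → piketgegkesh, netwagt → netwagtesh) add -esh.
The other patterns: stems whose second-to-last letter is 'r' add -im; stems whose second-to-last letter is 's' or 'v' repeat the first consonant+vowel as a prefix; stems whose second-to-last letter is 'b' or 'z' add so- … -um around the stem.
So kedowegm → kedowegmesh.

kedowegmesh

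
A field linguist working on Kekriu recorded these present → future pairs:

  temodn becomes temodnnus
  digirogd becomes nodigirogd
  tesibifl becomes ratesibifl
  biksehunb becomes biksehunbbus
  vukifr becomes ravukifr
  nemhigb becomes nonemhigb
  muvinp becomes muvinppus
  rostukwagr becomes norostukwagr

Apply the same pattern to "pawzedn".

pawzednnus

rostukwagr and vukifr both end in -r yet inflect differently (norostukwagr, ravukifr), so the final letter is not what conditions the rule; the second-to-last letter is.
"pawzedn" has second-to-last letter 'd'. The one such stem in the data (temodn → temodnnus) doubles the final consonant and adds -us (as do muvinp, biksehunb), so the same rule applies.
The other patterns: stems whose second-to-last letter is 'g' add the prefix no-; stems whose second-to-last letter is 'f' add the prefix ra-.
So pawzedn → pawzednnus.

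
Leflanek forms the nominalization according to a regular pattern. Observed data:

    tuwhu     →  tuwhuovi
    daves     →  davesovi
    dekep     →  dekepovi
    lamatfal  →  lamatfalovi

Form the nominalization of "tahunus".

tahunusovi

Every pair shown (tuwhu → tuwhuovi, daves → davesovi, dekep → dekepovi, …) follows the same rule: add -ovi.
So tahunus → tahunusovi.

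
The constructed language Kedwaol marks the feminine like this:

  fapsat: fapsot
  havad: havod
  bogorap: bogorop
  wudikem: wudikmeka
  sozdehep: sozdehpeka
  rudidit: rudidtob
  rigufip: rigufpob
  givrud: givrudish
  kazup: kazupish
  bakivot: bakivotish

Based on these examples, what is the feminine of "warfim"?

warfmob

bogorap and sozdehep both end in -p yet inflect differently (bogorop, sozdehpeka), so the final letter is not what conditions the rule; the last vowel is.
"warfim" has last vowel 'i'. The stems whose last vowel is 'i' (rudidit → rudidtob, rigufip → rigufpob) delete the last vowel and add -ob.
So warfim → warfmob.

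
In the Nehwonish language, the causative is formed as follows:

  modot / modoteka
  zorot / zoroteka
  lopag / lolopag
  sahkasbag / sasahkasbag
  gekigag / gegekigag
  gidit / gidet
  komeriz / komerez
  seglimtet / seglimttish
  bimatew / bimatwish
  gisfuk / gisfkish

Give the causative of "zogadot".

modot and gidit both end in -t yet inflect differently (modoteka, gidet), so the final letter is not what conditions the rule; the last vowel is.
"zogadot" has last vowel 'o'. The stems whose last vowel is 'o' (modot → modoteka, zorot → zoroteka) add -eka.
The other patterns: stems whose last vowel is 'a' repeat the first consonant+vowel as a prefix; stems whose last vowel is 'i' change the last vowel to 'e'; stems whose last vowel is 'e' or 'u' delete the last vowel and add -ish.
So zogadot → zogadoteka.

zogadoteka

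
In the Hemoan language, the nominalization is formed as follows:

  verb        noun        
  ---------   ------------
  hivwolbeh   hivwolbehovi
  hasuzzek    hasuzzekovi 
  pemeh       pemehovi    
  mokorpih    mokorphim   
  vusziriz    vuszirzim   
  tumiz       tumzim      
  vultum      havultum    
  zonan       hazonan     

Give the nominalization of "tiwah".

hatiwah

hivwolbeh and mokorpih both end in -h yet inflect differently (hivwolbehovi, mokorphim), so the final letter is not what conditions the rule; the last vowel is.
"tiwah" has last vowel 'a'. The one such stem in the data (zonan → hazonan) adds the prefix ha-, so the same rule applies.
So tiwah → hatiwah.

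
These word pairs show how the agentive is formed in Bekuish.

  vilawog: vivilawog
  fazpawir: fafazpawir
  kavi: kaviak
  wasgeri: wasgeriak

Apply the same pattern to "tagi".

fazpawir and kavi both have last vowel 'i' yet inflect differently (fafazpawir, kaviak), so the last vowel is not what conditions the rule; whether the stem ends in a vowel or a consonant is.
"tagi" ends in a vowel. The stems ending in a vowel (kavi → kaviak, wasgeri → wasgeriak) add -ak.
The other pattern: stems ending in a consonant repeat the first consonant+vowel as a prefix.
So tagi → tagiak.

tagiak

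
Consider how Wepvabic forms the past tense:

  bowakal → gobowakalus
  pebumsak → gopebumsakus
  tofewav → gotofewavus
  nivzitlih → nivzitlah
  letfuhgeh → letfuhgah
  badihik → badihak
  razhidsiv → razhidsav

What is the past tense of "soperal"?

pebumsak and badihik both end in -k yet inflect differently (gopebumsakus, badihak), so the final letter is not what conditions the rule; the last vowel is.
"soperal" has last vowel 'a'. The stems whose last vowel is 'a' (bowakal → gobowakalus, pebumsak → gopebumsakus, tofewav → gotofewavus) add go- … -us around the stem.
So soperal → gosoperalus.

gosoperalus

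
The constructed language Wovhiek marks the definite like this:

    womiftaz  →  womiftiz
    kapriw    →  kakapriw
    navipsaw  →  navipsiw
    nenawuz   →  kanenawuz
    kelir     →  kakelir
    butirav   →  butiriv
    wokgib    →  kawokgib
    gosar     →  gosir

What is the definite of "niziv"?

navipsaw and kapriw both end in -w yet inflect differently (navipsiw, kakapriw), so the final letter is not what conditions the rule; the last vowel is.
"niziv" has last vowel 'i'. The stems whose last vowel is 'i' (kapriw → kakapriw, wokgib → kawokgib, kelir → kakelir) add the prefix ka-.
So niziv → kaniziv.

kaniziv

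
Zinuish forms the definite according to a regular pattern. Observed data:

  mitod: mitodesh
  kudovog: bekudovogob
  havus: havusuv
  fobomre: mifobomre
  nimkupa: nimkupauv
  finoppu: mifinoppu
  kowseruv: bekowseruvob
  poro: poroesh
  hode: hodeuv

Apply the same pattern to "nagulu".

naguluuv

"nagulu" begins with n-. The one such stem in the data (nimkupa → nimkupauv) adds -uv, so the same rule applies.
The other patterns: stems beginning with k- add be- … -ob around the stem; stems beginning with f- add the prefix mi-; stems beginning with m- or p- add -esh.
So nagulu → naguluuv.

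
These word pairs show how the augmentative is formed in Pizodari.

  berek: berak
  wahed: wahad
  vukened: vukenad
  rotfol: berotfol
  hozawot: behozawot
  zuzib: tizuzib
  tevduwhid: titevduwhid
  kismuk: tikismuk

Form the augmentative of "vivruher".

"vivruher" has last vowel 'e'. The stems whose last vowel is 'e' (berek → berak, wahed → wahad, vukened → vukenad) change the last vowel to 'a'.
The other patterns: stems whose last vowel is 'o' add the prefix be-; stems whose last vowel is 'i' or 'u' add the prefix ti-.
So vivruher → vivruhar.

vivruhar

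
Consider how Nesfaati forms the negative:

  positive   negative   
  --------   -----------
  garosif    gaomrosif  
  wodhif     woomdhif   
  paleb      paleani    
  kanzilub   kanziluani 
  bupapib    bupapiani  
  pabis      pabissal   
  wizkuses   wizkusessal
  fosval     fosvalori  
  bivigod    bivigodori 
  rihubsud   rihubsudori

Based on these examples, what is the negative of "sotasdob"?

garosif and bupapib both have last vowel 'i' yet inflect differently (gaomrosif, bupapiani), so the last vowel is not what conditions the rule; the final letter is.
"sotasdob" ends in -b. The stems ending in -b (paleb → paleani, kanzilub → kanziluani, bupapib → bupapiani) drop the final letter and add -ani.
The other patterns: stems ending in -f insert -om- after the first vowel; stems ending in -s double the final consonant and add -al; stems ending in -d or -l add -ori.
So sotasdob → sotasdoani.

sotasdoani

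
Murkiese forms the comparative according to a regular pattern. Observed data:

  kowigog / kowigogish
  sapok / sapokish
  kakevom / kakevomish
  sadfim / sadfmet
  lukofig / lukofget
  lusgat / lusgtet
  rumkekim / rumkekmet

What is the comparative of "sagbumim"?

sagbummet

kakevom and sadfim both end in -m yet inflect differently (kakevomish, sadfmet), so the final letter is not what conditions the rule; the last vowel is.
"sagbumim" has last vowel 'i'. The stems whose last vowel is 'i' (sadfim → sadfmet, lukofig → lukofget, rumkekim → rumkekmet) delete the last vowel and add -et.
The other pattern: stems whose last vowel is 'o' add -ish.
So sagbumim → sagbummet.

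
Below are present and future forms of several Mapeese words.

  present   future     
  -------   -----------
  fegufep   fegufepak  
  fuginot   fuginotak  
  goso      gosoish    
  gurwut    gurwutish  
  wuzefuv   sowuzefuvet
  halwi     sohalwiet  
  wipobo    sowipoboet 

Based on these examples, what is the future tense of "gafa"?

gafaish

"gafa" begins with g-. The stems beginning with g- (goso → gosoish, gurwut → gurwutish) add -ish.
So gafa → gafaish.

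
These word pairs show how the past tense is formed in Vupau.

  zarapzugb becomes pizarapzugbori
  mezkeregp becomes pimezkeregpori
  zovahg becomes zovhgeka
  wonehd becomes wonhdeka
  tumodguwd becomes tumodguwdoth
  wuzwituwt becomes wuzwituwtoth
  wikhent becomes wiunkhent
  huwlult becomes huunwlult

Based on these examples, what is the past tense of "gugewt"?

wonehd and tumodguwd both end in -d yet inflect differently (wonhdeka, tumodguwdoth), so the final letter is not what conditions the rule; the second-to-last letter is.
"gugewt" has second-to-last letter 'w'. The stems whose second-to-last letter is 'w' (tumodguwd → tumodguwdoth, wuzwituwt → wuzwituwtoth) add -oth.
The other patterns: stems whose second-to-last letter is 'g' add pi- … -ori around the stem; stems whose second-to-last letter is 'h' delete the last vowel and add -eka; stems whose second-to-last letter is 'l' or 'n' insert -un- after the first vowel.
So gugewt → gugewtoth.

gugewtoth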